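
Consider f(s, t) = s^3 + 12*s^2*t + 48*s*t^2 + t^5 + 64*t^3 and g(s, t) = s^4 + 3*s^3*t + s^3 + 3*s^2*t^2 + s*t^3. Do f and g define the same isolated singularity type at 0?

The Hessian of f at 0 has rank 0. Corank 2; j^3 = (s + 4*t)^3 is a perfect cube, so E-series; the 5-jet and mu = 8 give E_8. The Hessian of g at 0 has rank 0. Corank 2; j^3 = s^3 is a perfect cube, so E-series; the 4-jet and mu = 7 give E_7. f is E_8 but g is E_7, hence not right-equivalent.

No.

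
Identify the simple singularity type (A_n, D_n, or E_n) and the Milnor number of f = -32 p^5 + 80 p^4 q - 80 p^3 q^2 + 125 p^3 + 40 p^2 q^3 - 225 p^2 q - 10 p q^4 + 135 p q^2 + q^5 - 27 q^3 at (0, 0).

Type E8, Milnor number mu = 8.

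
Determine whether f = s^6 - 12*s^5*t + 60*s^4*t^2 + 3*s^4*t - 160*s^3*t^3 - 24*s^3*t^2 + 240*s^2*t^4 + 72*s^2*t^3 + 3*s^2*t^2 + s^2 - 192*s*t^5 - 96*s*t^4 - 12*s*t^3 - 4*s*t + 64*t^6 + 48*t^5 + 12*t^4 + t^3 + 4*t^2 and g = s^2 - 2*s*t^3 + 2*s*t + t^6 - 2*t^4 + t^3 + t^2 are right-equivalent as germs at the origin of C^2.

The Hessian of f at 0 has rank 1. Corank 1: A-series; mu = 2 gives A_2. The Hessian of g at 0 has rank 1. Corank 1: A-series; mu = 2 gives A_2. Both have type A_2, hence right-equivalent.

Yes.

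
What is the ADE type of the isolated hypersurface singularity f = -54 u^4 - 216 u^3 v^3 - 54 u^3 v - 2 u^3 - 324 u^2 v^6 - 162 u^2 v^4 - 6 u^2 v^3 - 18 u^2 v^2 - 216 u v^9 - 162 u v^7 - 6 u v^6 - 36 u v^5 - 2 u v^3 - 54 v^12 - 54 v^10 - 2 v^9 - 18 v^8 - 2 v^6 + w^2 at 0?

The Hessian of f at 0 has rank 1. Corank 2; j^3 = -2*u^3 is a perfect cube, so E-series; the 4-jet and mu = 7 give E_7.

E_7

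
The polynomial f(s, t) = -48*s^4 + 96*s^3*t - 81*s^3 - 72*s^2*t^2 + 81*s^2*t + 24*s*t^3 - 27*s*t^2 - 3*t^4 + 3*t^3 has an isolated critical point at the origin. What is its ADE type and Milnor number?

Type E_{6}, Milnor number mu = 6.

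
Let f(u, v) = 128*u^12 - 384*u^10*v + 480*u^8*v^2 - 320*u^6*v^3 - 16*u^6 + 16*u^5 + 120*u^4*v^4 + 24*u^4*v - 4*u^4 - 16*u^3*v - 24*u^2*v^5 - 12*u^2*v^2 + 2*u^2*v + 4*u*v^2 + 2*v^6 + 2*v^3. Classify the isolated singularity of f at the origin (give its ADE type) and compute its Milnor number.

Type D7, Milnor number mu = 7.

The Hessian of f at 0 has rank 0. Corank 2; j^3 = 2*v*(u + v)^2 has shape L^2 M (L != M), so D-series; mu = 7 gives D_7.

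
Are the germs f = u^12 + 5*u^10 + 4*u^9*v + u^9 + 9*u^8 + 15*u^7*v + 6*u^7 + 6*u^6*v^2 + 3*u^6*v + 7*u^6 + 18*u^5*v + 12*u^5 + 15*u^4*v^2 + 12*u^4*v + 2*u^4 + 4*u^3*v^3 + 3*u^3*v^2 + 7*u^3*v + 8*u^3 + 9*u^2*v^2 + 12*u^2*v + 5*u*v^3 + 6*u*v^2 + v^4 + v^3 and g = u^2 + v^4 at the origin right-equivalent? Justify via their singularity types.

No.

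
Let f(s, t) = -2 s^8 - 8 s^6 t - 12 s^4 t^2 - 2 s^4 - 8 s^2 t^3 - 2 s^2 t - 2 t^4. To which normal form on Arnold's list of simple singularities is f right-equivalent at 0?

The Hessian of f at 0 is [[0, 0], [0, 0]] with rank 0, so corank 2. A Groebner basis of the Jacobian ideal J(f) in C{s,t} is {s^3, s^2/4 + t^3, s*t}; counting standard monomials gives mu = 5. Corank 2; j^3 = -2*s^2*t has shape L^2 M (L != M), so D-series; mu = 5 gives D_5.

D5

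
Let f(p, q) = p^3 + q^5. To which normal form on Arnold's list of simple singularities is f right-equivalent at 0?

E_{8}

The Hessian of f at 0 has rank 0. Corank 2; j^3 = p^3 is a perfect cube, so E-series; the 5-jet and mu = 8 give E_8.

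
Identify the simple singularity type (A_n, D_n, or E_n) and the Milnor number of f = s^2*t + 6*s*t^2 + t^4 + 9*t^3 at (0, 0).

The Hessian of f at 0 is [[0, 0], [0, 0]] with rank 0, so corank 2. A Groebner basis of the Jacobian ideal J(f) in C{s,t} is {s^3 - 27*s^2/4 + 243*t^2/4, s^2/4 + t^3 - 9*t^2/4, s*t + 3*t^2}; counting standard monomials gives mu = 5. Corank 2; j^3 = t*(s + 3*t)^2 has shape L^2 M (L != M), so D-series; mu = 5 gives D_5.

Type D_5, Milnor number mu = 5.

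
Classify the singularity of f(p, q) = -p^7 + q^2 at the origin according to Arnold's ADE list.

A_{6}

The Hessian of f at 0 has rank 1. Corank 1: A-series; mu = 6 gives A_6.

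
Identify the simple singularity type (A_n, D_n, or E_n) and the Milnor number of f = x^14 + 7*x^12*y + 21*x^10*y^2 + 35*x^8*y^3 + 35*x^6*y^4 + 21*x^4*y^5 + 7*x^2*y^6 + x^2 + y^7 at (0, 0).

The Hessian of f at 0 has rank 1. Corank 1: A-series; mu = 6 gives A_6.

Type A6, Milnor number mu = 6.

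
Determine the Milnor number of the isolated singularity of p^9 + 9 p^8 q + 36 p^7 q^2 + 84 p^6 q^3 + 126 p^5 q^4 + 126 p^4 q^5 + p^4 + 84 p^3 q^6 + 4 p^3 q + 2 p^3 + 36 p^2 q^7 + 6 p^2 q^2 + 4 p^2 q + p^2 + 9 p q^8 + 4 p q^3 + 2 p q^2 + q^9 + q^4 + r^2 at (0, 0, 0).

8

The Hessian of f at 0 has rank 2. Corank 1: A-series; mu = 8 gives A_8.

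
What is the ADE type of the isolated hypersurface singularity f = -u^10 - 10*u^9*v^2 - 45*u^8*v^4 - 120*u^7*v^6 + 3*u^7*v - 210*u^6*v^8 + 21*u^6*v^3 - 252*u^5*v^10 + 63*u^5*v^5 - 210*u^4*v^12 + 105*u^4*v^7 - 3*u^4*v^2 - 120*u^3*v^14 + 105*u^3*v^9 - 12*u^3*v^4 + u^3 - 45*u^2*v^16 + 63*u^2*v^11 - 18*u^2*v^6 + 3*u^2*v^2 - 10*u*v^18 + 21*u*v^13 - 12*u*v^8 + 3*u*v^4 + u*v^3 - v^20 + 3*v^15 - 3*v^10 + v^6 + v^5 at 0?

E7

The Hessian of f at 0 has rank 0. Corank 2; j^3 = u^3 is a perfect cube, so E-series; the 4-jet and mu = 7 give E_7.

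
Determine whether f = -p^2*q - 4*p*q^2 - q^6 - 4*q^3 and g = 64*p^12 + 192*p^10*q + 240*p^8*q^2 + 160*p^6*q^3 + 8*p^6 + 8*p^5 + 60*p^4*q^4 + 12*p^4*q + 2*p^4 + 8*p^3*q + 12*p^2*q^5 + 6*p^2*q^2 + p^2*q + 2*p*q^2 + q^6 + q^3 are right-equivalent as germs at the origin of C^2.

Yes.

The Hessian of f at 0 is [[0, 0], [0, 0]] with rank 0, so corank 2. A Groebner basis of the Jacobian ideal J(f) in C{p,q} is {p^2/6 + q^5 - 2*q^2/3, p^3 + 8*q^3, p*q + 2*q^2}; counting standard monomials gives mu = 7. Corank 2; j^3 = -q*(p + 2*q)^2 has shape L^2 M (L != M), so D-series; mu = 7 gives D_7. The Hessian of g at 0 is [[0, 0], [0, 0]] with rank 0, so corank 2. A Groebner basis of the Jacobian ideal J(g) in C{p,q} is {5*p^2/6 + 53*p*q/24 + q^4 + 13*q^3/12 + 11*q^2/8, p^3 + p^2 + 7*p*q/4 + q^3/2 + 3*q^2/4, p^2*q + p*q/2 + q^2/2, -p^2/3 + p*q^2 - 13*p*q/12 + q^3/6 - 3*q^2/4}; counting standard monomials gives mu = 7. Corank 2; j^3 = q*(p + q)^2 has shape L^2 M (L != M), so D-series; mu = 7 gives D_7. Both have type D_7, hence right-equivalent.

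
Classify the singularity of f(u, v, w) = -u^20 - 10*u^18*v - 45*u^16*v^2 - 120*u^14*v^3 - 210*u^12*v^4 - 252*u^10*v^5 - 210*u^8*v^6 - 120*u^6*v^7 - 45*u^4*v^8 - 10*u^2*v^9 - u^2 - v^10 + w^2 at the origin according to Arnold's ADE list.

The Hessian of f at 0 has rank 2. Corank 1: A-series; mu = 9 gives A_9.

A_9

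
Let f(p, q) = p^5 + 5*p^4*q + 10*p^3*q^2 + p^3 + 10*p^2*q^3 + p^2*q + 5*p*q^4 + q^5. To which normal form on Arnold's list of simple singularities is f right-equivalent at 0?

The Hessian of f at 0 has rank 0. Corank 2; j^3 = p^2*(p + q) has shape L^2 M (L != M), so D-series; mu = 6 gives D_6.

D_{6}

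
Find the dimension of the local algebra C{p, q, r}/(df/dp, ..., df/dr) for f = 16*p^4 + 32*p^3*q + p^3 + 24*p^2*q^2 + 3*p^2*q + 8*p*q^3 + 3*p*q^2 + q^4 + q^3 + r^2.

6

The Hessian of f at 0 has rank 1. Corank 2; j^3 = (p + q)^3 is a perfect cube, so E-series; the 4-jet and mu = 6 give E_6.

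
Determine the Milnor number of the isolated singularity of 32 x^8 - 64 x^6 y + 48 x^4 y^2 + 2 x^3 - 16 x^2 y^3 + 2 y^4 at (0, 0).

6

The Hessian of f at 0 is [[0, 0], [0, 0]] with rank 0, so corank 2. A Groebner basis of the Jacobian ideal J(f) in C{x,y} is {y^3, x^2}; counting standard monomials gives mu = 6. Corank 2; j^3 = 2*x^3 is a perfect cube, so E-series; the 4-jet and mu = 6 give E_6.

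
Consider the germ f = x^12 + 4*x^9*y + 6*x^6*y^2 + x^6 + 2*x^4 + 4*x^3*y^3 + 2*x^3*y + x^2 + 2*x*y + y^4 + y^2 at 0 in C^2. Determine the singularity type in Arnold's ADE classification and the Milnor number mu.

The Hessian of f at 0 is [[2, 2], [2, 2]] with rank 1, so corank 1. A Groebner basis of the Jacobian ideal J(f) in C{x,y} is {y^3, x + y}; counting standard monomials gives mu = 3. Corank 1: A-series; mu = 3 gives A_3.

Type A_3, Milnor number mu = 3.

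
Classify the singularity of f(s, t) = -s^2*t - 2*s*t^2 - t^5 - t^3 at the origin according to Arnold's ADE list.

D_{6}

The Hessian of f at 0 is [[0, 0], [0, 0]] with rank 0, so corank 2. A Groebner basis of the Jacobian ideal J(f) in C{s,t} is {s^2/5 + t^4 - t^2/5, s^3 + t^3, s*t + t^2}; counting standard monomials gives mu = 6. Corank 2; j^3 = -t*(s + t)^2 has shape L^2 M (L != M), so D-series; mu = 6 gives D_6.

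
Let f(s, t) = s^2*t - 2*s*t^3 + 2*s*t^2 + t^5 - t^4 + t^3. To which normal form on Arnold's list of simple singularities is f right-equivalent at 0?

D_{5}

The Hessian of f at 0 is [[0, 0], [0, 0]] with rank 0, so corank 2. A Groebner basis of the Jacobian ideal J(f) in C{s,t} is {s*t^2 + s*t + t^2, -s*t + t^3 - t^2, s^2 + 6*s*t + 5*t^2}; counting standard monomials gives mu = 5. Corank 2; j^3 = t*(s + t)^2 has shape L^2 M (L != M), so D-series; mu = 5 gives D_5.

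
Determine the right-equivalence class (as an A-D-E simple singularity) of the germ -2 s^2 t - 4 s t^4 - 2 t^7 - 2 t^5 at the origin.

D6

The Hessian of f at 0 has rank 0. Corank 2; j^3 = -2*s^2*t has shape L^2 M (L != M), so D-series; mu = 6 gives D_6.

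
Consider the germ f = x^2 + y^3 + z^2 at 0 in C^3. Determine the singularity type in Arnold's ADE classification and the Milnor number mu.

The Hessian of f at 0 is [[2, 0, 0], [0, 0, 0], [0, 0, 2]] with rank 2, so corank 1. A Groebner basis of the Jacobian ideal J(f) in C{x,y,z} is {y^2, x, z}; counting standard monomials gives mu = 2. Corank 1: A-series; mu = 2 gives A_2.

Type A_2, Milnor number mu = 2.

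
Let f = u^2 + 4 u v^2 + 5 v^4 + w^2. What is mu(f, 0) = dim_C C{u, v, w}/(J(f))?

3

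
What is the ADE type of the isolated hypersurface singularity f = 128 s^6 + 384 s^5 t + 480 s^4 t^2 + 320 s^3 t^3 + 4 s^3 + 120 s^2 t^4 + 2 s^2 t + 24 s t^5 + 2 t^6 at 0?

The Hessian of f at 0 is [[0, 0], [0, 0]] with rank 0, so corank 2. A Groebner basis of the Jacobian ideal J(f) in C{s,t} is {-s*t/12 + t^5, s*t^2, s^2 + s*t/2}; counting standard monomials gives mu = 7. Corank 2; j^3 = 2*s^2*(2*s + t) has shape L^2 M (L != M), so D-series; mu = 7 gives D_7.

D_{7}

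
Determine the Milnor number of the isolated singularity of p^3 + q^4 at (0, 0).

The Hessian of f at 0 is [[0, 0], [0, 0]] with rank 0, so corank 2. A Groebner basis of the Jacobian ideal J(f) in C{p,q} is {q^3, p^2}; counting standard monomials gives mu = 6. Corank 2; j^3 = p^3 is a perfect cube, so E-series; the 4-jet and mu = 6 give E_6.

6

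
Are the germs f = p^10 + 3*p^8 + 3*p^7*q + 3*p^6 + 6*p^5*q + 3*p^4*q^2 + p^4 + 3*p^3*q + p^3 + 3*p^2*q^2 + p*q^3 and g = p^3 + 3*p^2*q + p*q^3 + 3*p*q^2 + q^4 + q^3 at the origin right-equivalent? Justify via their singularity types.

Yes.

The Hessian of f at 0 is [[0, 0], [0, 0]] with rank 0, so corank 2. A Groebner basis of the Jacobian ideal J(f) in C{p,q} is {3*p^2 + q^4 + q^3, p^3, p^2*q - p^2 - q^3/3, 2*p^2 + p*q^2 + 2*q^3/3}; counting standard monomials gives mu = 7. Corank 2; j^3 = p^3 is a perfect cube, so E-series; the 4-jet and mu = 7 give E_7. The Hessian of g at 0 is [[0, 0], [0, 0]] with rank 0, so corank 2. A Groebner basis of the Jacobian ideal J(g) in C{p,q} is {p^3 + 3*p^2*q + 6*p^2 + 12*p*q + 6*q^2, -3*p^2 + p*q^2 - 6*p*q - 3*q^2, 3*p^2 + 6*p*q + q^3 + 3*q^2}; counting standard monomials gives mu = 7. Corank 2; j^3 = (p + q)^3 is a perfect cube, so E-series; the 4-jet and mu = 7 give E_7. Both have type E_7, hence right-equivalent.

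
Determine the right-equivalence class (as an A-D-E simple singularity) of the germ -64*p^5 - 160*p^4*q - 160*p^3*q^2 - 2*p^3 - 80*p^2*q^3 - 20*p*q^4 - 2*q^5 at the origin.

E8

The Hessian of f at 0 is [[0, 0], [0, 0]] with rank 0, so corank 2. A Groebner basis of the Jacobian ideal J(f) in C{p,q} is {q^5, p*q^3 + q^4/8, p^2}; counting standard monomials gives mu = 8. Corank 2; j^3 = -2*p^3 is a perfect cube, so E-series; the 5-jet and mu = 8 give E_8.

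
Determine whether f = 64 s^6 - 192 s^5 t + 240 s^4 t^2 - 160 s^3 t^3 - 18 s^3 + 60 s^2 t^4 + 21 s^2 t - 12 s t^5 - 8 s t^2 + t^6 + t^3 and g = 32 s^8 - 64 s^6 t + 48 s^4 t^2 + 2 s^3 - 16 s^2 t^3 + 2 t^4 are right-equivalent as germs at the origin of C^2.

No.

The Hessian of f at 0 has rank 0. Corank 2; j^3 = -(2*s - t)*(3*s - t)^2 has shape L^2 M (L != M), so D-series; mu = 7 gives D_7. The Hessian of g at 0 has rank 0. Corank 2; j^3 = 2*s^3 is a perfect cube, so E-series; the 4-jet and mu = 6 give E_6. f is D_7 but g is E_6, hence not right-equivalent.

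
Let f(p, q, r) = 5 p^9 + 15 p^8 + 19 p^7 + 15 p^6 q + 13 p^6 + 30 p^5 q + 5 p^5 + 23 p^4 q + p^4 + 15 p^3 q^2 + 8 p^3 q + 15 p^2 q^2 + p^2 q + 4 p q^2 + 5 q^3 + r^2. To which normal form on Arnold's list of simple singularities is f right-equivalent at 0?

The Hessian of f at 0 is [[0, 0, 0], [0, 0, 0], [0, 0, 2]] with rank 1, so corank 2. A Groebner basis of the Jacobian ideal J(f) in C{p,q,r} is {q^3, p^2 - q^2, p*q + 2*q^2, r}; counting standard monomials gives mu = 4. Corank 2; j^3 = q*(p^2 + 4*p*q + 5*q^2) splits into three distinct lines over C (the quadratic factor has nonzero discriminant), so D_4.

D4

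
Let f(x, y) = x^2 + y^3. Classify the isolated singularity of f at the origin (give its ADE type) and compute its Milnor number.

Type A_{2}, Milnor number mu = 2.

The Hessian of f at 0 is [[2, 0], [0, 0]] with rank 1, so corank 1. A Groebner basis of the Jacobian ideal J(f) in C{x,y} is {y^2, x}; counting standard monomials gives mu = 2. Corank 1: A-series; mu = 2 gives A_2.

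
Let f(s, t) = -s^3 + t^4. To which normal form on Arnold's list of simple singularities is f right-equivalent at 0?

E6

The Hessian of f at 0 has rank 0. Corank 2; j^3 = -s^3 is a perfect cube, so E-series; the 4-jet and mu = 6 give E_6.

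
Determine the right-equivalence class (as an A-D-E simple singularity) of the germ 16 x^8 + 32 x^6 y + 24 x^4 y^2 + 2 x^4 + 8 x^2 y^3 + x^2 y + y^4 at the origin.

D_5

The Hessian of f at 0 has rank 0. Corank 2; j^3 = x^2*y has shape L^2 M (L != M), so D-series; mu = 5 gives D_5.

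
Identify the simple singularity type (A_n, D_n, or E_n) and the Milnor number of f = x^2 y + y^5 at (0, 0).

Type D_6, Milnor number mu = 6.

The Hessian of f at 0 is [[0, 0], [0, 0]] with rank 0, so corank 2. A Groebner basis of the Jacobian ideal J(f) in C{x,y} is {x^2/5 + y^4, x^3, x*y}; counting standard monomials gives mu = 6. Corank 2; j^3 = x^2*y has shape L^2 M (L != M), so D-series; mu = 6 gives D_6.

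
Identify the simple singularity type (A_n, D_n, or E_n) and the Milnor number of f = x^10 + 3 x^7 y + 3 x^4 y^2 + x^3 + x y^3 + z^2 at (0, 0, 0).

Type E_7, Milnor number mu = 7.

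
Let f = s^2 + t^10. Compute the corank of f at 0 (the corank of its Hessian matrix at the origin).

1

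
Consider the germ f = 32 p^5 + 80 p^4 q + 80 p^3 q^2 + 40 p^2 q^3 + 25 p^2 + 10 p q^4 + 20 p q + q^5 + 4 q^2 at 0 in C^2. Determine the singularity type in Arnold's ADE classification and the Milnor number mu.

Type A4, Milnor number mu = 4.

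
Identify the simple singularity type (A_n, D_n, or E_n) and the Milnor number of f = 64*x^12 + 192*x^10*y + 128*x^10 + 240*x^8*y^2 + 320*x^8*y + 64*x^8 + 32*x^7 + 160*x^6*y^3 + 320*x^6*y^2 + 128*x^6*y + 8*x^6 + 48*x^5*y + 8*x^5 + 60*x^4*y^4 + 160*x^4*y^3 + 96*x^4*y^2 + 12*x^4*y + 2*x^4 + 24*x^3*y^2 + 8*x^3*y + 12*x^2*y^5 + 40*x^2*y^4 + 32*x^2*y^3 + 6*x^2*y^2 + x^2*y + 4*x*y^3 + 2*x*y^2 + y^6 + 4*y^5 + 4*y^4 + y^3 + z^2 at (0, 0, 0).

The Hessian of f at 0 is [[0, 0, 0], [0, 0, 0], [0, 0, 2]] with rank 1, so corank 2. A Groebner basis of the Jacobian ideal J(f) in C{x,y,z} is {25*x^2/158 + 293*x*y/632 + y^4 + 93*y^3/158 + 193*y^2/632, x^3 + 30*x^2/79 + 81*x*y/158 + y^3/79 + 21*y^2/158, x^2*y + 4*x^2/79 + 37*x*y/79 + 37*y^3/79 + 33*y^2/79, -14*x^2/79 + x*y^2 - 101*x*y/158 - 11*y^3/79 - 73*y^2/158, z}; counting standard monomials gives mu = 7. Corank 2; j^3 = y*(x + y)^2 has shape L^2 M (L != M), so D-series; mu = 7 gives D_7.

Type D_7, Milnor number mu = 7.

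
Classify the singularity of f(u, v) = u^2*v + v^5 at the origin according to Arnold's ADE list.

D_{6}

The Hessian of f at 0 has rank 0. Corank 2; j^3 = u^2*v has shape L^2 M (L != M), so D-series; mu = 6 gives D_6.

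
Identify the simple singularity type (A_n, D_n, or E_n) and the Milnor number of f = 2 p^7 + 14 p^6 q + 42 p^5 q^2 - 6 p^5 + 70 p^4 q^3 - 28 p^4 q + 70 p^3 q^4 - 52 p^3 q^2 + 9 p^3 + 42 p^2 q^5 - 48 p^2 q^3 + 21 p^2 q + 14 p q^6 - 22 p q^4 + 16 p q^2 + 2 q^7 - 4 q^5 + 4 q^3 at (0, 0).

Type D_8, Milnor number mu = 8.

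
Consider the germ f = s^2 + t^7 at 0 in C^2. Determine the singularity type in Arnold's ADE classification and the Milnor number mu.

Type A_{6}, Milnor number mu = 6.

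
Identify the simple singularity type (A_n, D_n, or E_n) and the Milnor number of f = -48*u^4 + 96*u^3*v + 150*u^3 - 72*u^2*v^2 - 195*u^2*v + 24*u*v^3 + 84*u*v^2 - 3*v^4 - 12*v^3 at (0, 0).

Type D_5, Milnor number mu = 5.

The Hessian of f at 0 is [[0, 0], [0, 0]] with rank 0, so corank 2. A Groebner basis of the Jacobian ideal J(f) in C{u,v} is {u*v^2 + 125*u*v/4 - 25*v^2/2, 625*u*v/8 + v^3 - 125*v^2/4, u^2 - 9*u*v/10 + v^2/5}; counting standard monomials gives mu = 5. Corank 2; j^3 = 3*(2*u - v)*(5*u - 2*v)^2 has shape L^2 M (L != M), so D-series; mu = 5 gives D_5.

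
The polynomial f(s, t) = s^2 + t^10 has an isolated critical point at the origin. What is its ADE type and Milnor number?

Type A_9, Milnor number mu = 9.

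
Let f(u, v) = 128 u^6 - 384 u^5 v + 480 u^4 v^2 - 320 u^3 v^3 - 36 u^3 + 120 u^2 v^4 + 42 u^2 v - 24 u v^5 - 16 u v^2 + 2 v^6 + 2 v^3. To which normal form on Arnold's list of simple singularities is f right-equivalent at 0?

The Hessian of f at 0 has rank 0. Corank 2; j^3 = -2*(2*u - v)*(3*u - v)^2 has shape L^2 M (L != M), so D-series; mu = 7 gives D_7.

D_{7}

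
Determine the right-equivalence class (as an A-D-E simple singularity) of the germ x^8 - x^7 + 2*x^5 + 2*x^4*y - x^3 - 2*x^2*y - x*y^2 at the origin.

D_{9}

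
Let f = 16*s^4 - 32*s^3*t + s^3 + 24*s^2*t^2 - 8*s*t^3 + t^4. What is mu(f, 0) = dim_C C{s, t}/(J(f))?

The Hessian of f at 0 is [[0, 0], [0, 0]] with rank 0, so corank 2. A Groebner basis of the Jacobian ideal J(f) in C{s,t} is {t^4, s*t^2 - t^3/6, s^2}; counting standard monomials gives mu = 6. Corank 2; j^3 = s^3 is a perfect cube, so E-series; the 4-jet and mu = 6 give E_6.

6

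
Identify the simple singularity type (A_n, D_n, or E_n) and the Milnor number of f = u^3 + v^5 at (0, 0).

Type E_{8}, Milnor number mu = 8.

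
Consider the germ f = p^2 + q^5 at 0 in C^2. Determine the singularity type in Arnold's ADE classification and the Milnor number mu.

The Hessian of f at 0 has rank 1. Corank 1: A-series; mu = 4 gives A_4.

Type A_{4}, Milnor number mu = 4.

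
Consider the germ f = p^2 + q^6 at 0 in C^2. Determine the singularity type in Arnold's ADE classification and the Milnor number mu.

The Hessian of f at 0 has rank 1. Corank 1: A-series; mu = 5 gives A_5.

Type A_{5}, Milnor number mu = 5.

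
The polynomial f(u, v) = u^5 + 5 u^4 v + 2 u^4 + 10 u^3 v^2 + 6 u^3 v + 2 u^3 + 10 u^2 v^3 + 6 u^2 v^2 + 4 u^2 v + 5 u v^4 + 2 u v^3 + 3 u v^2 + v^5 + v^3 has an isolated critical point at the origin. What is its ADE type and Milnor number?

The Hessian of f at 0 has rank 0. Corank 2; j^3 = (u + v)*(2*u^2 + 2*u*v + v^2) splits into three distinct lines over C (the quadratic factor has nonzero discriminant), so D_4.

Type D_4, Milnor number mu = 4.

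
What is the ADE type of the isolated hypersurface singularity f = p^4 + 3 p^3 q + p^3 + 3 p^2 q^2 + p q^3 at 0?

The Hessian of f at 0 has rank 0. Corank 2; j^3 = p^3 is a perfect cube, so E-series; the 4-jet and mu = 7 give E_7.

E_7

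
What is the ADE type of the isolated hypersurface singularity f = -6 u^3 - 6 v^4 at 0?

E6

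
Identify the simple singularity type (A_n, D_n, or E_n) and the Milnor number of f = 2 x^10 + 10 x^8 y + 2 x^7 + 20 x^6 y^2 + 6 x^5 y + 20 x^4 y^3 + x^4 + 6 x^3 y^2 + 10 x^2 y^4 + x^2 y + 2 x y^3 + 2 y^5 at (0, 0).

The Hessian of f at 0 has rank 0. Corank 2; j^3 = x^2*y has shape L^2 M (L != M), so D-series; mu = 6 gives D_6.

Type D_6, Milnor number mu = 6.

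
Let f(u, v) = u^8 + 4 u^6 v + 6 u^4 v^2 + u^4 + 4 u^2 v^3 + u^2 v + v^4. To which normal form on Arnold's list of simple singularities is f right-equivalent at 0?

The Hessian of f at 0 is [[0, 0], [0, 0]] with rank 0, so corank 2. A Groebner basis of the Jacobian ideal J(f) in C{u,v} is {u^3, u^2/4 + v^3, u*v}; counting standard monomials gives mu = 5. Corank 2; j^3 = u^2*v has shape L^2 M (L != M), so D-series; mu = 5 gives D_5.

D_{5}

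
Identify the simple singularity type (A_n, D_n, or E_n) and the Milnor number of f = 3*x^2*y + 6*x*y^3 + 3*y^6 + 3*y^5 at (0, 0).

The Hessian of f at 0 is [[0, 0], [0, 0]] with rank 0, so corank 2. A Groebner basis of the Jacobian ideal J(f) in C{x,y} is {x^3, x^2*y + x^2/6 + x*y^2/6, x*y + y^3}; counting standard monomials gives mu = 7. Corank 2; j^3 = 3*x^2*y has shape L^2 M (L != M), so D-series; mu = 7 gives D_7.

Type D_7, Milnor number mu = 7.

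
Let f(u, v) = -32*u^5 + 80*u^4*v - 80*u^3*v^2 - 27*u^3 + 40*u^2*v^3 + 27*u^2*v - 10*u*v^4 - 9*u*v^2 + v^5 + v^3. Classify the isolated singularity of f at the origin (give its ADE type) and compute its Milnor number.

Type E_8, Milnor number mu = 8.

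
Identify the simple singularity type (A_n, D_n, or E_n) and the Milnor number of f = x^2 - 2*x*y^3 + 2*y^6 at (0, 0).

Type A5, Milnor number mu = 5.

The Hessian of f at 0 is [[2, 0], [0, 0]] with rank 1, so corank 1. A Groebner basis of the Jacobian ideal J(f) in C{x,y} is {x*y^2, -x + y^3, x^2}; counting standard monomials gives mu = 5. Corank 1: A-series; mu = 5 gives A_5.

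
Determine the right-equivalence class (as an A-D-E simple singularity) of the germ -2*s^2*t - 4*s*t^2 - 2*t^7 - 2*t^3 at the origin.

D_{8}

The Hessian of f at 0 has rank 0. Corank 2; j^3 = -2*t*(s + t)^2 has shape L^2 M (L != M), so D-series; mu = 8 gives D_8.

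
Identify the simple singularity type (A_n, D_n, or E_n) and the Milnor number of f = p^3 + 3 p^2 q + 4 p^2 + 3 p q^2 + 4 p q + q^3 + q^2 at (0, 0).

The Hessian of f at 0 is [[8, 4], [4, 2]] with rank 1, so corank 1. A Groebner basis of the Jacobian ideal J(f) in C{p,q} is {q^2, p + q/2}; counting standard monomials gives mu = 2. Corank 1: A-series; mu = 2 gives A_2.

Type A2, Milnor number mu = 2.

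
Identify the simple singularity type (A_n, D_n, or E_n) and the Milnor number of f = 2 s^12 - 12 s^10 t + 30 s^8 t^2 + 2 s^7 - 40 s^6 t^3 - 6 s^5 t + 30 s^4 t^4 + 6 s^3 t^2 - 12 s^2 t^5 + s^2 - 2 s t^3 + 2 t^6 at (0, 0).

Type A_5, Milnor number mu = 5.

The Hessian of f at 0 is [[2, 0], [0, 0]] with rank 1, so corank 1. A Groebner basis of the Jacobian ideal J(f) in C{s,t} is {s*t^2, -s + t^3, s^2}; counting standard monomials gives mu = 5. Corank 1: A-series; mu = 5 gives A_5.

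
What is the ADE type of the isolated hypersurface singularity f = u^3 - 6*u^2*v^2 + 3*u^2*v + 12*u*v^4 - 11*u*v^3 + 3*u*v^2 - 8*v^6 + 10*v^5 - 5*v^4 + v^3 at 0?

The Hessian of f at 0 has rank 0. Corank 2; j^3 = (u + v)^3 is a perfect cube, so E-series; the 4-jet and mu = 7 give E_7.

E_{7}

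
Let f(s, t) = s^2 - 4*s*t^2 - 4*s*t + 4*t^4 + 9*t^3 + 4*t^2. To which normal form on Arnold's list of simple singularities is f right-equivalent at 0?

A_2

The Hessian of f at 0 has rank 1. Corank 1: A-series; mu = 2 gives A_2.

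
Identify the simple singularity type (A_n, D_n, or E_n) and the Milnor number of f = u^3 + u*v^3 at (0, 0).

Type E_{7}, Milnor number mu = 7.

The Hessian of f at 0 has rank 0. Corank 2; j^3 = u^3 is a perfect cube, so E-series; the 4-jet and mu = 7 give E_7.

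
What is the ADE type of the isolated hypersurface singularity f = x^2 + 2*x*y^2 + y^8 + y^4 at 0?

The Hessian of f at 0 is [[2, 0], [0, 0]] with rank 1, so corank 1. A Groebner basis of the Jacobian ideal J(f) in C{x,y} is {x^4, x^3*y, x + y^2}; counting standard monomials gives mu = 7. Corank 1: A-series; mu = 7 gives A_7.

A_7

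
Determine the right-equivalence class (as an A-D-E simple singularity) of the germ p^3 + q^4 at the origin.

The Hessian of f at 0 has rank 0. Corank 2; j^3 = p^3 is a perfect cube, so E-series; the 4-jet and mu = 6 give E_6.

E6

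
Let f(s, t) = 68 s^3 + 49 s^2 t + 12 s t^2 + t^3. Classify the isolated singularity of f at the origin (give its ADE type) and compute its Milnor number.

Type D4, Milnor number mu = 4.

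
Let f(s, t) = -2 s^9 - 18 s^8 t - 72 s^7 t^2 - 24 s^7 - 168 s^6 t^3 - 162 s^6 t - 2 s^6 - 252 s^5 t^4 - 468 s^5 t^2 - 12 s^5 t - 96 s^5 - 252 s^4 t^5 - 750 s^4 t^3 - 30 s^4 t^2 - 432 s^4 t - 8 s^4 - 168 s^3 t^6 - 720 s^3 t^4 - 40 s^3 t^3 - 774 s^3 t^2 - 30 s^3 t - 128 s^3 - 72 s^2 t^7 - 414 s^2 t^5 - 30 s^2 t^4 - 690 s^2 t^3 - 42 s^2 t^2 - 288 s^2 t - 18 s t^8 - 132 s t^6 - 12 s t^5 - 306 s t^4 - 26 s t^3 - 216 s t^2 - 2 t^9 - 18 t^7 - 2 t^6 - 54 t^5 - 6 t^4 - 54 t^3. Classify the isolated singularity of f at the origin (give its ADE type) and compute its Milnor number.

The Hessian of f at 0 has rank 0. Corank 2; j^3 = -2*(4*s + 3*t)^3 is a perfect cube, so E-series; the 4-jet and mu = 7 give E_7.

Type E_{7}, Milnor number mu = 7.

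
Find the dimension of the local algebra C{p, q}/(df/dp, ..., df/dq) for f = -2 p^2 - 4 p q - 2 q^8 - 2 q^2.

The Hessian of f at 0 is [[-4, -4], [-4, -4]] with rank 1, so corank 1. A Groebner basis of the Jacobian ideal J(f) in C{p,q} is {q^7, p + q}; counting standard monomials gives mu = 7. Corank 1: A-series; mu = 7 gives A_7.

7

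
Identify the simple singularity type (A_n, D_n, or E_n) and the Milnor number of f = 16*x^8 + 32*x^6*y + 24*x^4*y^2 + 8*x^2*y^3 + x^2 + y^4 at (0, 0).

Type A_3, Milnor number mu = 3.

The Hessian of f at 0 is [[2, 0], [0, 0]] with rank 1, so corank 1. A Groebner basis of the Jacobian ideal J(f) in C{x,y} is {y^3, x}; counting standard monomials gives mu = 3. Corank 1: A-series; mu = 3 gives A_3.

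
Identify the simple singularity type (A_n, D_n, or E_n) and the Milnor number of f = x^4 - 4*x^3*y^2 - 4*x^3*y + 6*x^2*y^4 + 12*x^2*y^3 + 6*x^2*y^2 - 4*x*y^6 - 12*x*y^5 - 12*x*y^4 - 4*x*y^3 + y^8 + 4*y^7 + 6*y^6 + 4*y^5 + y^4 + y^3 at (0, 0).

Type E6, Milnor number mu = 6.

The Hessian of f at 0 is [[0, 0], [0, 0]] with rank 0, so corank 2. A Groebner basis of the Jacobian ideal J(f) in C{x,y} is {x^3 - 3*x^2*y, y^2}; counting standard monomials gives mu = 6. Corank 2; j^3 = y^3 is a perfect cube, so E-series; the 4-jet and mu = 6 give E_6.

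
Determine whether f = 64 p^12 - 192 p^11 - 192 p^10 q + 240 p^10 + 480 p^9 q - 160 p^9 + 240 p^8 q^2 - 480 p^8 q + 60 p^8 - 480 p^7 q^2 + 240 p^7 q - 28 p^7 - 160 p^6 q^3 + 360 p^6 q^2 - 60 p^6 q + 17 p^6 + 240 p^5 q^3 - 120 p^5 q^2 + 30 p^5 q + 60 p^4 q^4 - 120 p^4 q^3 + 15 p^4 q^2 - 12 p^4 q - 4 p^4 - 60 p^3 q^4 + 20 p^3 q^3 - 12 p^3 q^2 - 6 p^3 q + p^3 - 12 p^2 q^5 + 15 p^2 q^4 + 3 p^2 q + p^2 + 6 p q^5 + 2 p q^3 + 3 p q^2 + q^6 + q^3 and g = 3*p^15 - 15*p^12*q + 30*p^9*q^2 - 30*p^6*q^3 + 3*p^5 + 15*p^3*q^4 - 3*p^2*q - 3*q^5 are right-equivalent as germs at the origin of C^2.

No.

The Hessian of f at 0 is [[2, 0], [0, 0]] with rank 1, so corank 1. A Groebner basis of the Jacobian ideal J(f) in C{p,q} is {q^2, p}; counting standard monomials gives mu = 2. Corank 1: A-series; mu = 2 gives A_2. The Hessian of g at 0 is [[0, 0], [0, 0]] with rank 0, so corank 2. A Groebner basis of the Jacobian ideal J(g) in C{p,q} is {p^2/5 + q^4, p^3, p*q}; counting standard monomials gives mu = 6. Corank 2; j^3 = -3*p^2*q has shape L^2 M (L != M), so D-series; mu = 6 gives D_6. f is A_2 but g is D_6, hence not right-equivalent.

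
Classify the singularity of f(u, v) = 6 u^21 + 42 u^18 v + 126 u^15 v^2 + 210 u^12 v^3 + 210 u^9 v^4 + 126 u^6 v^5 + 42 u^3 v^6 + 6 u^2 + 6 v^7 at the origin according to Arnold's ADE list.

A6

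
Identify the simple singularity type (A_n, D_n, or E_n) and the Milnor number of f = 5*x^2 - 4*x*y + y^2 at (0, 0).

Type A1, Milnor number mu = 1.

The Hessian of f at 0 has rank 2. Corank 0: nondegenerate Morse point, so A_1.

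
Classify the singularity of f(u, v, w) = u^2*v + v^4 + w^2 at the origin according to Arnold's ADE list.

D_5

The Hessian of f at 0 has rank 1. Corank 2; j^3 = u^2*v has shape L^2 M (L != M), so D-series; mu = 5 gives D_5.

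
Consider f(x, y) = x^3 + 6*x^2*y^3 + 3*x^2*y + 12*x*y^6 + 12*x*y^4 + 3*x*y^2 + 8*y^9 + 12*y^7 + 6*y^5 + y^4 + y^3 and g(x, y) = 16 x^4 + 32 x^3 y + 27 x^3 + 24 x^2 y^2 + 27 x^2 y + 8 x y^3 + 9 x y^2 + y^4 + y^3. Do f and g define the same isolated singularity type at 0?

The Hessian of f at 0 has rank 0. Corank 2; j^3 = (x + y)^3 is a perfect cube, so E-series; the 4-jet and mu = 6 give E_6. The Hessian of g at 0 has rank 0. Corank 2; j^3 = (3*x + y)^3 is a perfect cube, so E-series; the 4-jet and mu = 6 give E_6. Both have type E_6, hence right-equivalent.

Yes.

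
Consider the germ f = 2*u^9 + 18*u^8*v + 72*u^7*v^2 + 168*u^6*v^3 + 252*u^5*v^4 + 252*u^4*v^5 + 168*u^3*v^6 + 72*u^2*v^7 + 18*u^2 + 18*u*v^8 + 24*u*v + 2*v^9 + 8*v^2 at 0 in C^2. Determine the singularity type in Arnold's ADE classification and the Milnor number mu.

Type A_{8}, Milnor number mu = 8.

The Hessian of f at 0 has rank 1. Corank 1: A-series; mu = 8 gives A_8.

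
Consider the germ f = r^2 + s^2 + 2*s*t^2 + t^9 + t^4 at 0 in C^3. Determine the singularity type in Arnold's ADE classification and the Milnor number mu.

The Hessian of f at 0 is [[2, 0, 0], [0, 0, 0], [0, 0, 2]] with rank 2, so corank 1. A Groebner basis of the Jacobian ideal J(f) in C{s,t,r} is {s^4, s + t^2, r}; counting standard monomials gives mu = 8. Corank 1: A-series; mu = 8 gives A_8.

Type A_8, Milnor number mu = 8.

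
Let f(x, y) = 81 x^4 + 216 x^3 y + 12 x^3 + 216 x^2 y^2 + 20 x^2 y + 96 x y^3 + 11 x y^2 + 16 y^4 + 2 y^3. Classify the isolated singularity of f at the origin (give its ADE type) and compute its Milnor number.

Type D5, Milnor number mu = 5.

The Hessian of f at 0 has rank 0. Corank 2; j^3 = (2*x + y)^2*(3*x + 2*y) has shape L^2 M (L != M), so D-series; mu = 5 gives D_5.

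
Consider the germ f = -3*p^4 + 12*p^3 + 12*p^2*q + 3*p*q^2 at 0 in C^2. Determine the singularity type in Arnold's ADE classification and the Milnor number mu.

Type D5, Milnor number mu = 5.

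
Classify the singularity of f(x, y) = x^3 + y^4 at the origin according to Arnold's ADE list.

The Hessian of f at 0 is [[0, 0], [0, 0]] with rank 0, so corank 2. A Groebner basis of the Jacobian ideal J(f) in C{x,y} is {y^3, x^2}; counting standard monomials gives mu = 6. Corank 2; j^3 = x^3 is a perfect cube, so E-series; the 4-jet and mu = 6 give E_6.

E6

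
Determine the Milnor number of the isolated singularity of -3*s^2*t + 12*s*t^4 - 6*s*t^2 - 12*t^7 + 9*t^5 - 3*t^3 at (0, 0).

The Hessian of f at 0 has rank 0. Corank 2; j^3 = -3*t*(s + t)^2 has shape L^2 M (L != M), so D-series; mu = 6 gives D_6.

6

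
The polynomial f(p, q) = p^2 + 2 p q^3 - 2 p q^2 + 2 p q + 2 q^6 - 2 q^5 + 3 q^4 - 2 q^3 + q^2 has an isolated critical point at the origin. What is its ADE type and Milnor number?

Type A_5, Milnor number mu = 5.

The Hessian of f at 0 has rank 1. Corank 1: A-series; mu = 5 gives A_5.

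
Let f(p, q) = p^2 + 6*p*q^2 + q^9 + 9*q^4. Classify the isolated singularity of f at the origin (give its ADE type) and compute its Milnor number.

Type A8, Milnor number mu = 8.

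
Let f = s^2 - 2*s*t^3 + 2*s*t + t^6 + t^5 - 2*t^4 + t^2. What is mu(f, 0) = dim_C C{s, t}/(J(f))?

4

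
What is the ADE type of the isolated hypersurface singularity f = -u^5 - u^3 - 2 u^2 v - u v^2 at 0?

D_6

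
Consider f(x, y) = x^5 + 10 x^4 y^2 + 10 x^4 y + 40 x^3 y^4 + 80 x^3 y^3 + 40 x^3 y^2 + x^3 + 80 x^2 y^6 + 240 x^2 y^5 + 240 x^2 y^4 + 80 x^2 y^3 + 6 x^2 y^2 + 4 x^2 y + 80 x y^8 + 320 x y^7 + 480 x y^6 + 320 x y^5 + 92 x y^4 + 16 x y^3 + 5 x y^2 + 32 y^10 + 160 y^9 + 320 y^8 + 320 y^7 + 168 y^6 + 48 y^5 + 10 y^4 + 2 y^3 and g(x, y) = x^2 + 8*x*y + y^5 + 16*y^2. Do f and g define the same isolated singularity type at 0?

No.

The Hessian of f at 0 has rank 0. Corank 2; j^3 = (x + y)^2*(x + 2*y) has shape L^2 M (L != M), so D-series; mu = 6 gives D_6. The Hessian of g at 0 has rank 1. Corank 1: A-series; mu = 4 gives A_4. f is D_6 but g is A_4, hence not right-equivalent.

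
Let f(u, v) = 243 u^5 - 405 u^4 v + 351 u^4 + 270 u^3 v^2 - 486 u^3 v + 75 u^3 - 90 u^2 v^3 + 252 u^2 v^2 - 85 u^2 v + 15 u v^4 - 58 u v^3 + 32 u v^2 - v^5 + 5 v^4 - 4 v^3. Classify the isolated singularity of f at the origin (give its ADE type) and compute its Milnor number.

Type D_{5}, Milnor number mu = 5.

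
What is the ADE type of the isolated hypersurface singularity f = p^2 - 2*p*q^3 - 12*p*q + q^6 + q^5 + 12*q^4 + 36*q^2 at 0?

The Hessian of f at 0 has rank 1. Corank 1: A-series; mu = 4 gives A_4.

A_{4}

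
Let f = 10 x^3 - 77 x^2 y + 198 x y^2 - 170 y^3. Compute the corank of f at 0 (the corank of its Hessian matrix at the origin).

Hessian at 0 has rank 0.

2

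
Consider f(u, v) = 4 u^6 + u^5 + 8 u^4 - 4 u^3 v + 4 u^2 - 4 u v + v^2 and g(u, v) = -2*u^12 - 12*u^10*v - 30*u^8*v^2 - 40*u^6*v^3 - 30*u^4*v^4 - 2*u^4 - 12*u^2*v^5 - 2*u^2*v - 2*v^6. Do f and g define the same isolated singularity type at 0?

The Hessian of f at 0 has rank 1. Corank 1: A-series; mu = 4 gives A_4. The Hessian of g at 0 has rank 0. Corank 2; j^3 = -2*u^2*v has shape L^2 M (L != M), so D-series; mu = 7 gives D_7. f is A_4 but g is D_7, hence not right-equivalent.

No.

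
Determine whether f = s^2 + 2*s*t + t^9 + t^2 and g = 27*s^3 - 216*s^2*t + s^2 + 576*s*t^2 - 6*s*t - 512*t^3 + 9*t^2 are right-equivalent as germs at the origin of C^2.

No.

The Hessian of f at 0 is [[2, 2], [2, 2]] with rank 1, so corank 1. A Groebner basis of the Jacobian ideal J(f) in C{s,t} is {t^8, s + t}; counting standard monomials gives mu = 8. Corank 1: A-series; mu = 8 gives A_8. The Hessian of g at 0 is [[2, -6], [-6, 18]] with rank 1, so corank 1. A Groebner basis of the Jacobian ideal J(g) in C{s,t} is {t^2, s - 3*t}; counting standard monomials gives mu = 2. Corank 1: A-series; mu = 2 gives A_2. f is A_8 but g is A_2, hence not right-equivalent.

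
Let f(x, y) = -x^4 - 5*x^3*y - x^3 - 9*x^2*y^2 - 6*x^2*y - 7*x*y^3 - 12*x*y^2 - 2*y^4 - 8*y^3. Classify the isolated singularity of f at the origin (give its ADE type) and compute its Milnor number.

Type E_7, Milnor number mu = 7.

The Hessian of f at 0 is [[0, 0], [0, 0]] with rank 0, so corank 2. A Groebner basis of the Jacobian ideal J(f) in C{x,y} is {3*x^2 + 12*x*y + y^4 - y^3 + 12*y^2, x^3 + 18*x^2 + 72*x*y + 2*y^3 + 72*y^2, x^2*y - 7*x^2 - 28*x*y - 5*y^3/3 - 28*y^2, 2*x^2 + x*y^2 + 8*x*y + 4*y^3/3 + 8*y^2}; counting standard monomials gives mu = 7. Corank 2; j^3 = -(x + 2*y)^3 is a perfect cube, so E-series; the 4-jet and mu = 7 give E_7.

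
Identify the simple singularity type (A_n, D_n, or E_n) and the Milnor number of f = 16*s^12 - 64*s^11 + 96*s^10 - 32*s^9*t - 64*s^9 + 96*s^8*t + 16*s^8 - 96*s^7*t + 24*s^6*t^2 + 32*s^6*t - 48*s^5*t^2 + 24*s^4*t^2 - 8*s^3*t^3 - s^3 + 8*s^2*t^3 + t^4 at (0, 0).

Type E6, Milnor number mu = 6.

The Hessian of f at 0 is [[0, 0], [0, 0]] with rank 0, so corank 2. A Groebner basis of the Jacobian ideal J(f) in C{s,t} is {t^3, s^2}; counting standard monomials gives mu = 6. Corank 2; j^3 = -s^3 is a perfect cube, so E-series; the 4-jet and mu = 6 give E_6.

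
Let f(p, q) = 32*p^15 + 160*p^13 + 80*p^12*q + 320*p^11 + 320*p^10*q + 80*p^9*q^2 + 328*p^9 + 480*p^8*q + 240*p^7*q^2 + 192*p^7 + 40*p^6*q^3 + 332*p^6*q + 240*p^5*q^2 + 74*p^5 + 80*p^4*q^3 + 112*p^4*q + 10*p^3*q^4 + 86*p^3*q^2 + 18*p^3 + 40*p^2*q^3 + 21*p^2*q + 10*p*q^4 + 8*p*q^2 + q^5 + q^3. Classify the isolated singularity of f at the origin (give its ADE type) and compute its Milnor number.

Type D6, Milnor number mu = 6.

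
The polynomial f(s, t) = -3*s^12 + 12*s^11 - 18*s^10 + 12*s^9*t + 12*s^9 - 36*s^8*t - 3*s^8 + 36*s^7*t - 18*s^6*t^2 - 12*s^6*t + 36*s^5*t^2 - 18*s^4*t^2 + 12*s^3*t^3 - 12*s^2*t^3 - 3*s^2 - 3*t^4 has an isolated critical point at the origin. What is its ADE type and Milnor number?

The Hessian of f at 0 has rank 1. Corank 1: A-series; mu = 3 gives A_3.

Type A_{3}, Milnor number mu = 3.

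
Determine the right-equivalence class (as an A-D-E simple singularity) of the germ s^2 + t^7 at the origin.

A6

The Hessian of f at 0 is [[2, 0], [0, 0]] with rank 1, so corank 1. A Groebner basis of the Jacobian ideal J(f) in C{s,t} is {t^6, s}; counting standard monomials gives mu = 6. Corank 1: A-series; mu = 6 gives A_6.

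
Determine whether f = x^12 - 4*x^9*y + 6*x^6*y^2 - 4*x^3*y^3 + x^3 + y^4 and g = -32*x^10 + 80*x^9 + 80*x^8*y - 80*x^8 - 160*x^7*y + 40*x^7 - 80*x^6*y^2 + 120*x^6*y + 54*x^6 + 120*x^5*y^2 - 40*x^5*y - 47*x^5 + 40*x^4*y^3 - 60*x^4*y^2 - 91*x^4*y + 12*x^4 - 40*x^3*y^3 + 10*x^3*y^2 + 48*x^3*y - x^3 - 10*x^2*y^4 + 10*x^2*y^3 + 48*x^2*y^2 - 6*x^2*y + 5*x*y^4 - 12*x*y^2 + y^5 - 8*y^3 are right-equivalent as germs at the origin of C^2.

No.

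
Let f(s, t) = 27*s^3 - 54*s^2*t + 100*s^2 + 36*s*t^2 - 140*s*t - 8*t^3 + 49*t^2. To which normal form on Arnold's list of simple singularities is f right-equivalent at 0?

A2

The Hessian of f at 0 has rank 1. Corank 1: A-series; mu = 2 gives A_2.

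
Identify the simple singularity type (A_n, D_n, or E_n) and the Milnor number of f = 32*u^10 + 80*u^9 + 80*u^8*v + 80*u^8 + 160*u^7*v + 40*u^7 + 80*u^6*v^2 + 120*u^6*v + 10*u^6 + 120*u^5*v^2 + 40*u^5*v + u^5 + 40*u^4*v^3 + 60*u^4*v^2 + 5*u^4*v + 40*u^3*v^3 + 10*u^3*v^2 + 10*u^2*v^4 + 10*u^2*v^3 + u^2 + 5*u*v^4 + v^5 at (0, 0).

The Hessian of f at 0 is [[2, 0], [0, 0]] with rank 1, so corank 1. A Groebner basis of the Jacobian ideal J(f) in C{u,v} is {v^4, u}; counting standard monomials gives mu = 4. Corank 1: A-series; mu = 4 gives A_4.

Type A_4, Milnor number mu = 4.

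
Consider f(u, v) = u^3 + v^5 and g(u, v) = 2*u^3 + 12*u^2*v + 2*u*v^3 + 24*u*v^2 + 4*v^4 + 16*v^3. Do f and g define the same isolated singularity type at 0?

No.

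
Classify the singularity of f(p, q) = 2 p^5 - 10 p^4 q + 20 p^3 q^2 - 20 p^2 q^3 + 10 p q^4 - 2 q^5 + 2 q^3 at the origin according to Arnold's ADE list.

E_8

The Hessian of f at 0 is [[0, 0], [0, 0]] with rank 0, so corank 2. A Groebner basis of the Jacobian ideal J(f) in C{p,q} is {p^4 - 4*p^3*q, q^2}; counting standard monomials gives mu = 8. Corank 2; j^3 = 2*q^3 is a perfect cube, so E-series; the 5-jet and mu = 8 give E_8.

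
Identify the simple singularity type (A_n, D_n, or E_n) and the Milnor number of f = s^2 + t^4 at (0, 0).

The Hessian of f at 0 is [[2, 0], [0, 0]] with rank 1, so corank 1. A Groebner basis of the Jacobian ideal J(f) in C{s,t} is {t^3, s}; counting standard monomials gives mu = 3. Corank 1: A-series; mu = 3 gives A_3.

Type A3, Milnor number mu = 3.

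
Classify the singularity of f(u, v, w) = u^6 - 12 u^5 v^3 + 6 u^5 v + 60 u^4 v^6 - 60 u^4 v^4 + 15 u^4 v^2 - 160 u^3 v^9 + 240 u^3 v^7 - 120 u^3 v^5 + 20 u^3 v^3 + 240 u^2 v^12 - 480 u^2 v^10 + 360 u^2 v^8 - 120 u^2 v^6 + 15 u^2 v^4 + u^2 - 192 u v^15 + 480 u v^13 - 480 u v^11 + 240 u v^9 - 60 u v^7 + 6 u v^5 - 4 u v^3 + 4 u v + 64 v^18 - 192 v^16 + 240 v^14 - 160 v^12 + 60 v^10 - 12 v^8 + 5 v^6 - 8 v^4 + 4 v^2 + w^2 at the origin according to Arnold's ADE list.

A5

The Hessian of f at 0 has rank 2. Corank 1: A-series; mu = 5 gives A_5.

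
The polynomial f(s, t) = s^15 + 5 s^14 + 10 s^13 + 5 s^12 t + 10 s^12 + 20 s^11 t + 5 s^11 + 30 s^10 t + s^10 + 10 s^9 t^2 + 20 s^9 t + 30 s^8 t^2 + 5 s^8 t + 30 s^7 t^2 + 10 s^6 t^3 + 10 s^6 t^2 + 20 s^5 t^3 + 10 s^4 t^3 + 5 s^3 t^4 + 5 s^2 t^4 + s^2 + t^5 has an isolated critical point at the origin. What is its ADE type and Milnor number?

Type A_{4}, Milnor number mu = 4.

The Hessian of f at 0 is [[2, 0], [0, 0]] with rank 1, so corank 1. A Groebner basis of the Jacobian ideal J(f) in C{s,t} is {t^4, s}; counting standard monomials gives mu = 4. Corank 1: A-series; mu = 4 gives A_4.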